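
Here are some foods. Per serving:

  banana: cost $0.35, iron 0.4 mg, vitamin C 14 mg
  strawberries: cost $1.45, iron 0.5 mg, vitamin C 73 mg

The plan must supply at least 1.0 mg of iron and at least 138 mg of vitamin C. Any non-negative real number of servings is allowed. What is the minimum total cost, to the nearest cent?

$2.75

At the optimum either one food covers both requirements or two foods hit both targets exactly; no other combination can be cheaper.
banana only: max(1.0/0.4, 138/14) = 9.857 servings → $3.45.
strawberries only: max(1.0/0.5, 138/73) = 2 servings → $2.90.
banana + strawberries with both tight: 0.1802 servings and 1.856 servings → $2.75.
Cheapest feasible corner: $2.75.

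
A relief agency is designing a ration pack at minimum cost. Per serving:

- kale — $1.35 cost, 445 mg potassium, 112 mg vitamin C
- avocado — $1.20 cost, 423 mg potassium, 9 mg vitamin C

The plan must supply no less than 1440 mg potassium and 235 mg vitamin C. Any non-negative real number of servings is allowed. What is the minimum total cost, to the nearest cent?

$4.26

Check every corner: each single food scaled to meet both minima, and each pair solved so both constraints bind.
kale only: max(1440/445, 235/112) = 3.236 servings → $4.37.
avocado only: max(1440/423, 235/9) = 26.11 servings → $31.33.
kale + avocado with both tight: 1.993 servings and 1.307 servings → $4.26.
The minimum over all feasible corners is $4.26.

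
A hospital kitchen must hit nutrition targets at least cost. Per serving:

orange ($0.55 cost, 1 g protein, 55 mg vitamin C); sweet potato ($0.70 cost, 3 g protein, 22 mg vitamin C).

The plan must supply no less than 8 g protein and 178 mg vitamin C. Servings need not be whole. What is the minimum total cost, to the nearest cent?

$2.66

Minimising a linear cost over {protein ≥ 8, vitamin C ≥ 178, servings ≥ 0} — the optimum is at a vertex, using one or two foods.
orange only: max(8/1, 178/55) = 8 servings → $4.40.
sweet potato only: max(8/3, 178/22) = 8.091 servings → $5.66.
orange + sweet potato with both tight: 2.503 servings and 1.832 servings → $2.66.
The minimum over all feasible corners is $2.66.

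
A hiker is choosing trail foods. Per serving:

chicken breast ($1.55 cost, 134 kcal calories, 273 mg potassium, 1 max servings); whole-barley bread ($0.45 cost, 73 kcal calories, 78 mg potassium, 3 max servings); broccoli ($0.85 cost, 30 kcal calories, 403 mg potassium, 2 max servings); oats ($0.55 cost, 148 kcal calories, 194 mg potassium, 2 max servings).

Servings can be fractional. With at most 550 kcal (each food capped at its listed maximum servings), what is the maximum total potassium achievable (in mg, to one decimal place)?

Potassium per kcal: broccoli 13.43, chicken breast 2.037, oats 1.311, whole-barley bread 1.068.
Take 2 servings of broccoli: uses 60 kcal, +806.0 mg potassium (running total 806.0 mg).
Take 1 serving of chicken breast: uses 134 kcal, +273.0 mg potassium (running total 1079.0 mg).
Take 2 servings of oats: uses 296 kcal, +388.0 mg potassium (running total 1467.0 mg).
Take 0.8219 servings of whole-barley bread: uses 60 kcal, +64.1 mg potassium (running total 1531.1 mg).
Filling greedily by potassium-per-kcal is optimal for one linear limit, giving 1531.1 mg.

1531.1 mg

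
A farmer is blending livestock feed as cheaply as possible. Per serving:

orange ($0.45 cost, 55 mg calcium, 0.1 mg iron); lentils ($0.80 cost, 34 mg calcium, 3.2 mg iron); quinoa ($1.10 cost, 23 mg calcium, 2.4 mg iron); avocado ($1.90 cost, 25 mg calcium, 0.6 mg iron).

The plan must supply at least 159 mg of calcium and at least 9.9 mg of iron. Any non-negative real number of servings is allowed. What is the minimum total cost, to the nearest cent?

Compare the cost at each extreme point of the feasible region.
orange only: max(159/55, 9.9/0.1) = 99 servings → $44.55.
lentils only: max(159/34, 9.9/3.2) = 4.676 servings → $3.74.
quinoa only: max(159/23, 9.9/2.4) = 6.913 servings → $7.60.
avocado only: max(159/25, 9.9/0.6) = 16.5 servings → $31.35.
orange + lentils with both tight: 0.9977 servings and 3.063 servings → $2.90.
orange + quinoa with both tight: 1.187 servings and 4.076 servings → $5.02.
orange + avocado with both targets exact would need a negative amount; discard.
lentils + quinoa: intersection lies outside the first quadrant.
lentils + avocado with both tight: 2.552 servings and 2.889 servings → $7.53.
quinoa + avocado with both tight: 3.292 servings and 3.331 servings → $9.95.
Cheapest feasible corner: $2.90.

$2.90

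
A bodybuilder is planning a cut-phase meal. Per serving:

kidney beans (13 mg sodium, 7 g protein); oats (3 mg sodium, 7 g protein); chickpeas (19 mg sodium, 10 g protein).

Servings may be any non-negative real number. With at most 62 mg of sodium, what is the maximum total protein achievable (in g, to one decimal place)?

144.7 g

Protein per mg sodium: oats 2.333, kidney beans 0.5385, chickpeas 0.5263.
With no serving limits, spend the whole sodium allowance on oats: 62 mg / 3 mg × 7 g = 144.7 g.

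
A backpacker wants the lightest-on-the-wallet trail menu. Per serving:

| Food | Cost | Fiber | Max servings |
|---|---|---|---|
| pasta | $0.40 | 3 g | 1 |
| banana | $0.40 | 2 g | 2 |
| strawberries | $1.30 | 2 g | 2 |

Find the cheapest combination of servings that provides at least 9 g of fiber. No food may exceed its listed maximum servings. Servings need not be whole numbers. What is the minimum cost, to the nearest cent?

$2.50

Cost per g of fiber: pasta $0.1333, banana $0.2000, strawberries $0.6500.
Take 1 serving of pasta: +3.0 g fiber for $0.40 (total $0.40, still need 6.0 g).
Take 2 servings of banana: +4.0 g fiber for $0.80 (total $1.20, still need 2.0 g).
Take 1 serving of strawberries: +2.0 g fiber for $1.30 (total $2.50, still need 0.0 g).
Filling from the cheapest source first is optimal under one linear minimum: $2.50.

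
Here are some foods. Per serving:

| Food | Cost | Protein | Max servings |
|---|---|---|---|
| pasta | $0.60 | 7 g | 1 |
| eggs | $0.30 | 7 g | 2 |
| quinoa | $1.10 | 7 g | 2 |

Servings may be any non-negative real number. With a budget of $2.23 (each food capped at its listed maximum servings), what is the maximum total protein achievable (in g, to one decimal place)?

27.6 g

Protein per dollar: eggs 23.33, pasta 11.67, quinoa 6.364.
Take 2 servings of eggs: spends $0.60, +14.0 g protein (running total 14.0 g).
Take 1 serving of pasta: spends $0.60, +7.0 g protein (running total 21.0 g).
Take 0.9364 servings of quinoa: spends $1.03, +6.6 g protein (running total 27.6 g).
Filling greedily by protein-per-dollar is optimal for one linear limit, giving 27.6 g.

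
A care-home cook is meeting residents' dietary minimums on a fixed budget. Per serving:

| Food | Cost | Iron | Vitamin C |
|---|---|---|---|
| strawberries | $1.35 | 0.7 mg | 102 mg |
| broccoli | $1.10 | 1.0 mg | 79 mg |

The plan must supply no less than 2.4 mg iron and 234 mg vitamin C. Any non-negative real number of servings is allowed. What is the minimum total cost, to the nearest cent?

This is a tiny linear program; its minimum lies at a vertex of the feasible set. List the vertices and price them.
strawberries only: max(2.4/0.7, 234/102) = 3.429 servings → $4.63.
broccoli only: max(2.4/1.0, 234/79) = 2.962 servings → $3.26.
strawberries + broccoli with both tight: 0.9507 servings and 1.734 servings → $3.19.
Cheapest feasible corner: $3.19.

$3.19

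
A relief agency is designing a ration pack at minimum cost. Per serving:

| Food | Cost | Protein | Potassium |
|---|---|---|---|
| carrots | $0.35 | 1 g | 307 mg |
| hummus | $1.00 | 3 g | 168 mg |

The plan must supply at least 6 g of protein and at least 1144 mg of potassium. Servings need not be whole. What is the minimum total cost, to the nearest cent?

The cheapest plan sits at a corner of the feasible region — with two constraints it uses at most two foods.
carrots only: max(6/1, 1144/307) = 6 servings → $2.10.
hummus only: max(6/3, 1144/168) = 6.81 servings → $6.81.
carrots + hummus with both tight: 3.219 servings and 0.927 servings → $2.05.
Cheapest feasible corner: $2.05.

$2.05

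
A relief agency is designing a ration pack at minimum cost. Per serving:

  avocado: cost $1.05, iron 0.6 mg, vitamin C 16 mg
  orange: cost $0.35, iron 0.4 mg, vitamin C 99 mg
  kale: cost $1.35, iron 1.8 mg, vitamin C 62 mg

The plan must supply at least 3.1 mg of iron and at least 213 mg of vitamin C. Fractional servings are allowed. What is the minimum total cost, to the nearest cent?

$2.39

This is a tiny linear program; its minimum lies at a vertex of the feasible set. List the vertices and price them.
avocado only: max(3.1/0.6, 213/16) = 13.31 servings → $13.98.
orange only: max(3.1/0.4, 213/99) = 7.75 servings → $2.71.
kale only: max(3.1/1.8, 213/62) = 3.435 servings → $4.64.
avocado + orange with both tight: 4.183 servings and 1.475 servings → $4.91.
avocado + kale with both targets exact would need a negative amount; discard.
orange + kale with both tight: 1.246 servings and 1.445 servings → $2.39.
So the least-cost plan costs $2.39.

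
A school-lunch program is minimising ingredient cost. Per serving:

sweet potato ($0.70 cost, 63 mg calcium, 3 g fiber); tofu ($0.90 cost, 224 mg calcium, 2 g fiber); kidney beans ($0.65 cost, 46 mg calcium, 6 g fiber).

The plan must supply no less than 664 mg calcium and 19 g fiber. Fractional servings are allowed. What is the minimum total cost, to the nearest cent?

sweet potato only: max(664/63, 19/3) = 10.54 servings → $7.38.
tofu only: max(664/224, 19/2) = 9.5 servings → $8.55.
kidney beans only: max(664/46, 19/6) = 14.43 servings → $9.38.
sweet potato + tofu with both tight: 5.363 servings and 1.456 servings → $5.06.
sweet potato + kidney beans: intersection lies outside the first quadrant.
tofu + kidney beans with both tight: 2.484 servings and 2.339 servings → $3.76.
The minimum over all feasible corners is $3.76.

$3.76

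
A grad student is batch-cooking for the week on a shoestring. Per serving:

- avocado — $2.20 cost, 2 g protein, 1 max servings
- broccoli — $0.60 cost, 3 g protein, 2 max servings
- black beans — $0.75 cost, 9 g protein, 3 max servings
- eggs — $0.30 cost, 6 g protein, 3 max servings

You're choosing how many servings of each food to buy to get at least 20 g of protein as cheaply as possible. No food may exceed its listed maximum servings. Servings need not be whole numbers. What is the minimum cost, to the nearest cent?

$1.07

Cost per g of protein: eggs $0.0500, black beans $0.0833, broccoli $0.2000, avocado $1.1000.
Take 3 servings of eggs: +18.0 g protein for $0.90 (total $0.90, still need 2.0 g).
Take 0.2222 servings of black beans: +2.0 g protein for $0.17 (total $1.07, still need 0.0 g).
Filling from the cheapest source first is optimal under one linear minimum: $1.07.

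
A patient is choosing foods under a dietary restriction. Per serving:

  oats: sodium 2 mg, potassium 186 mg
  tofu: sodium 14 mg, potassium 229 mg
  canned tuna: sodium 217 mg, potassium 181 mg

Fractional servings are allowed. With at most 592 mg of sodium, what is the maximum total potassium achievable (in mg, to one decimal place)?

Potassium per mg sodium: oats 93, tofu 16.36, canned tuna 0.8341.
With no serving limits, spend the whole sodium allowance on oats: 592 mg / 2 mg × 186 mg = 55056.0 mg.

55056.0 mg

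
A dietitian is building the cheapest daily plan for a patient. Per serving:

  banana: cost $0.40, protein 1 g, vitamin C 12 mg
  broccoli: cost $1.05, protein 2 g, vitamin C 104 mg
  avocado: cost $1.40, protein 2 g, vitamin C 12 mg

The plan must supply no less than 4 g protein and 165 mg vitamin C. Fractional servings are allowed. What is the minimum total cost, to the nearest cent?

$1.97

With two linear requirements the optimum uses one or two foods; enumerate the corners.
banana only: max(4/1, 165/12) = 13.75 servings → $5.50.
broccoli only: max(4/2, 165/104) = 2 servings → $2.10.
avocado only: max(4/2, 165/12) = 13.75 servings → $19.25.
banana + broccoli with both tight: 1.075 servings and 1.462 servings → $1.97.
banana + avocado with both targets exact would need a negative amount; discard.
broccoli + avocado with both tight: 1.533 servings and 0.4674 servings → $2.26.
Cheapest feasible corner: $1.97.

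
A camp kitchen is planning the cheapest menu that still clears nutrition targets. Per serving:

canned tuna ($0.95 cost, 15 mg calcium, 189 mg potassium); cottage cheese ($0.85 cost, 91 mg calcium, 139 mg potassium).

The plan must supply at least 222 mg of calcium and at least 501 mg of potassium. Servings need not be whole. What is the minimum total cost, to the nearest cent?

Check every corner: each single food scaled to meet both minima, and each pair solved so both constraints bind.
canned tuna only: max(222/15, 501/189) = 14.8 servings → $14.06.
cottage cheese only: max(222/91, 501/139) = 3.604 servings → $3.06.
canned tuna + cottage cheese with both tight: 0.9748 servings and 2.279 servings → $2.86.
The minimum over all feasible corners is $2.86.

$2.86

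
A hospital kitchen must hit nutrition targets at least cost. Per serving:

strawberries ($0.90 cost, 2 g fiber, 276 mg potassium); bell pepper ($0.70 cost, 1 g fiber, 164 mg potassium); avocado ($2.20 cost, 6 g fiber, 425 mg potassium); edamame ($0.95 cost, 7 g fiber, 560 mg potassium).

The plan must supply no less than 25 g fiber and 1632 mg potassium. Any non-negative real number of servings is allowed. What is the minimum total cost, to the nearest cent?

An LP optimum is at a vertex; with two nutrient constraints at most two foods are used. Check each candidate.
strawberries only: max(25/2, 1632/276) = 12.5 servings → $11.25.
bell pepper only: max(25/1, 1632/164) = 25 servings → $17.50.
avocado only: max(25/6, 1632/425) = 4.167 servings → $9.17.
edamame only: max(25/7, 1632/560) = 3.571 servings → $3.39.
strawberries + bell pepper: intersection lies outside the first quadrant.
strawberries + avocado with both targets exact would need a negative amount; discard.
strawberries + edamame with both targets exact would need a negative amount; discard.
bell pepper + avocado: the both-tight solution has a negative serving — not a feasible corner.
bell pepper + edamame: the both-tight solution has a negative serving — not a feasible corner.
avocado + edamame with both targets exact would need a negative amount; discard.
Cheapest feasible corner: $3.39.

$3.39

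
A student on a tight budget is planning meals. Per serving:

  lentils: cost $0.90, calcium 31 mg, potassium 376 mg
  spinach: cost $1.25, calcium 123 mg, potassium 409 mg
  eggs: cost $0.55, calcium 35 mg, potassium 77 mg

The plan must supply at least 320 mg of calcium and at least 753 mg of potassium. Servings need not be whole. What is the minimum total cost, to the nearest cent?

For a min-cost LP with two ≥-constraints, a basic feasible solution has at most two positive variables.
lentils only: max(320/31, 753/376) = 10.32 servings → $9.29.
spinach only: max(320/123, 753/409) = 2.602 servings → $3.25.
eggs only: max(320/35, 753/77) = 9.779 servings → $5.38.
lentils + spinach: the both-tight solution has a negative serving — not a feasible corner.
lentils + eggs with both tight: 0.1592 servings and 9.002 servings → $5.09.
spinach + eggs with both tight: 0.354 servings and 7.899 servings → $4.79.
The minimum over all feasible corners is $3.25.

$3.25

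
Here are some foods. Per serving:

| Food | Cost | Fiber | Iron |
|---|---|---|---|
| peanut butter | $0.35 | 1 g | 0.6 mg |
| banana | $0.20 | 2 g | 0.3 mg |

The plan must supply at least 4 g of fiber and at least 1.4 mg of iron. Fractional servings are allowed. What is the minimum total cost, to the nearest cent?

$0.84

A basic optimal solution has at most two foods positive. Try each food alone and each pair with both targets met exactly.
peanut butter only: max(4/1, 1.4/0.6) = 4 servings → $1.40.
banana only: max(4/2, 1.4/0.3) = 4.667 servings → $0.93.
peanut butter + banana with both tight: 1.778 servings and 1.111 servings → $0.84.
The minimum over all feasible corners is $0.84.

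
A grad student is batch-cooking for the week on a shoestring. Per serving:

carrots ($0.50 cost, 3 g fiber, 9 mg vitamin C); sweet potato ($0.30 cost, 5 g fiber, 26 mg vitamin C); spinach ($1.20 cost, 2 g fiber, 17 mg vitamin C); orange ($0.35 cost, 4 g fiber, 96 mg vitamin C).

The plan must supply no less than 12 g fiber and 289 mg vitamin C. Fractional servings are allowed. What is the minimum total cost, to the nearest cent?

$1.05

A basic optimal solution has at most two foods positive. Try each food alone and each pair with both targets met exactly.
carrots only: max(12/3, 289/9) = 32.11 servings → $16.06.
sweet potato only: max(12/5, 289/26) = 11.12 servings → $3.33.
spinach only: max(12/2, 289/17) = 17 servings → $20.40.
orange only: max(12/4, 289/96) = 3.01 servings → $1.05.
carrots + sweet potato: the both-tight solution has a negative serving — not a feasible corner.
carrots + spinach: intersection lies outside the first quadrant.
carrots + orange: intersection lies outside the first quadrant.
sweet potato + spinach: intersection lies outside the first quadrant.
sweet potato + orange: intersection lies outside the first quadrant.
spinach + orange: intersection lies outside the first quadrant.
So the least-cost plan costs $1.05.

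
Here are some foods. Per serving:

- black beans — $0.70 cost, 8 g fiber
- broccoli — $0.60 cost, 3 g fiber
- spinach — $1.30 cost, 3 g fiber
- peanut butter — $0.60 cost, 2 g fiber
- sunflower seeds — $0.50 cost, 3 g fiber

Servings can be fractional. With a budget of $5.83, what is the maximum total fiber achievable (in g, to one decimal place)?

Fiber per dollar: black beans 11.43, sunflower seeds 6, broccoli 5, peanut butter 3.333, spinach 2.308.
With no serving limits, spend the whole cost allowance on black beans: $5.83 / $0.70 × 8 g = 66.6 g.

66.6 g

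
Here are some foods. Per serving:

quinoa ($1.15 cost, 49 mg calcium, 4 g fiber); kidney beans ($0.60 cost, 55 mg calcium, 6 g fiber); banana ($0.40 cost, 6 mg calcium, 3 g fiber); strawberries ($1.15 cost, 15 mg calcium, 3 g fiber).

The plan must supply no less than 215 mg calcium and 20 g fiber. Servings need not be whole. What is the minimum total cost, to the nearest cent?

Minimising a linear cost over {calcium ≥ 215, fiber ≥ 20, servings ≥ 0} — the optimum is at a vertex, using one or two foods.
quinoa only: max(215/49, 20/4) = 5 servings → $5.75.
kidney beans only: max(215/55, 20/6) = 3.909 servings → $2.35.
banana only: max(215/6, 20/3) = 35.83 servings → $14.33.
strawberries only: max(215/15, 20/3) = 14.33 servings → $16.48.
quinoa + kidney beans with both tight: 2.568 servings and 1.622 servings → $3.93.
quinoa + banana with both tight: 4.268 servings and 0.9756 servings → $5.30.
quinoa + strawberries with both tight: 3.966 servings and 1.379 servings → $6.15.
kidney beans + banana with both targets exact would need a negative amount; discard.
kidney beans + strawberries: the both-tight solution has a negative serving — not a feasible corner.
banana + strawberries: intersection lies outside the first quadrant.
So the least-cost plan costs $2.35.

$2.35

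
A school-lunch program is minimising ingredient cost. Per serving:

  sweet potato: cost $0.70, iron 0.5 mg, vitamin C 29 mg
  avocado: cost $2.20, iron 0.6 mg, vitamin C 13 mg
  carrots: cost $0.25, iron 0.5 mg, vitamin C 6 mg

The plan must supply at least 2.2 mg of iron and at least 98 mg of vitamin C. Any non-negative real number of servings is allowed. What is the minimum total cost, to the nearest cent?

$2.50

Two binding constraints pin down two serving amounts, so the optimal mix uses at most two foods. The candidates are each food alone (scaled to the tighter of iron/vitamin C) and each pair with both constraints tight.
sweet potato only: max(2.2/0.5, 98/29) = 4.4 servings → $3.08.
avocado only: max(2.2/0.6, 98/13) = 7.538 servings → $16.58.
carrots only: max(2.2/0.5, 98/6) = 16.33 servings → $4.08.
sweet potato + avocado with both tight: 2.771 servings and 1.358 servings → $4.93.
sweet potato + carrots with both tight: 3.113 servings and 1.287 servings → $2.50.
avocado + carrots: the both-tight solution has a negative serving — not a feasible corner.
So the least-cost plan costs $2.50.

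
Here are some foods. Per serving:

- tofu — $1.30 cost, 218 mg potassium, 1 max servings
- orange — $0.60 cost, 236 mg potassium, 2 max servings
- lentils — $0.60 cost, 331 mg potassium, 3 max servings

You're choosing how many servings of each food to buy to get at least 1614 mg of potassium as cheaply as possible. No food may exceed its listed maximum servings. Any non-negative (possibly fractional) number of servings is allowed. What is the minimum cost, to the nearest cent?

Cost per mg of potassium: lentils $0.0018, orange $0.0025, tofu $0.0060.
Take 3 servings of lentils: +993.0 mg potassium for $1.80 (total $1.80, still need 621.0 mg).
Take 2 servings of orange: +472.0 mg potassium for $1.20 (total $3.00, still need 149.0 mg).
Take 0.6835 servings of tofu: +149.0 mg potassium for $0.89 (total $3.89, still need 0.0 mg).
Filling from the cheapest source first is optimal under one linear minimum: $3.89.

$3.89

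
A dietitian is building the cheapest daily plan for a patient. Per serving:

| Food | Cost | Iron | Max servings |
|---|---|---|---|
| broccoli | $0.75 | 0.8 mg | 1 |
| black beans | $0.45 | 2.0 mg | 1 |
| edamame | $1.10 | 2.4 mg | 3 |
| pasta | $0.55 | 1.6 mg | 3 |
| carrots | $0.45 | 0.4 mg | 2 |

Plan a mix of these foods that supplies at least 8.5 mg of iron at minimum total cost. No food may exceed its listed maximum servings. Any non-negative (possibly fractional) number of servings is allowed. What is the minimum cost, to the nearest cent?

Cost per mg of iron: black beans $0.2250, pasta $0.3438, edamame $0.4583, broccoli $0.9375, carrots $1.1250.
Take 1 serving of black beans: +2.0 mg iron for $0.45 (total $0.45, still need 6.5 mg).
Take 3 servings of pasta: +4.8 mg iron for $1.65 (total $2.10, still need 1.7 mg).
Take 0.7083 servings of edamame: +1.7 mg iron for $0.78 (total $2.88, still need 0.0 mg).
Filling from the cheapest source first is optimal under one linear minimum: $2.88.

$2.88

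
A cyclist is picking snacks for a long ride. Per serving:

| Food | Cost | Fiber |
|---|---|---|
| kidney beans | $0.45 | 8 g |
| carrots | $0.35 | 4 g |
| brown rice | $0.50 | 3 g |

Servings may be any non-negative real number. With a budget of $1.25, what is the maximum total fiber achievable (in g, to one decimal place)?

22.2 g

Fiber per dollar: kidney beans 17.78, carrots 11.43, brown rice 6.
With no serving limits, spend the whole cost allowance on kidney beans: $1.25 / $0.45 × 8 g = 22.2 g.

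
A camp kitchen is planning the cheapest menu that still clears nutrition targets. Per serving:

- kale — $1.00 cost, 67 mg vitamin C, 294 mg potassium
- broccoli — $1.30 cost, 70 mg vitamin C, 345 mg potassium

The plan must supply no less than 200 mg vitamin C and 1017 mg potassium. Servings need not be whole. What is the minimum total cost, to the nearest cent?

$3.46

Minimising a linear cost over {vitamin C ≥ 200, potassium ≥ 1017, servings ≥ 0} — the optimum is at a vertex, using one or two foods.
kale only: max(200/67, 1017/294) = 3.459 servings → $3.46.
broccoli only: max(200/70, 1017/345) = 2.948 servings → $3.83.
kale + broccoli with both targets exact would need a negative amount; discard.
So the least-cost plan costs $3.46.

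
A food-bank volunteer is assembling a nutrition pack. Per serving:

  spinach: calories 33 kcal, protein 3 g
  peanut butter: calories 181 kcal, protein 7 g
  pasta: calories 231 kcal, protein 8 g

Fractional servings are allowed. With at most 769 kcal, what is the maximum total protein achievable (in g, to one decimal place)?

Protein per kcal: spinach 0.09091, peanut butter 0.03867, pasta 0.03463.
With no serving limits, spend the whole calories allowance on spinach: 769 kcal / 33 kcal × 3 g = 69.9 g.

69.9 g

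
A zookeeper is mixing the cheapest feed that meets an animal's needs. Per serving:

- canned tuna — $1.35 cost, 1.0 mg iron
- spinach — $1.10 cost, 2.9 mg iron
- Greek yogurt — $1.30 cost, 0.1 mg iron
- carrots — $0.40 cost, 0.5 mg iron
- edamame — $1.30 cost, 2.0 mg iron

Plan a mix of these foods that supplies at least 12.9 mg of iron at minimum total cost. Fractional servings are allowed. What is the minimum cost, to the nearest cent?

Cost per mg of iron: spinach $0.3793, edamame $0.6500, carrots $0.8000, canned tuna $1.3500, Greek yogurt $13.0000.
With no serving limits, use only spinach: 12.9 mg / 2.9 mg = 4.448 servings × $1.10 = $4.89.

$4.89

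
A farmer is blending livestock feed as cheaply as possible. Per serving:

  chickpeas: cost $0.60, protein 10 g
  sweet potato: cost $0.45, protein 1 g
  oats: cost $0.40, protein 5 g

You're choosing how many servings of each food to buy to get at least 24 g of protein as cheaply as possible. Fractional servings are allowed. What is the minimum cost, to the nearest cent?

Cost per g of protein: chickpeas $0.0600, oats $0.0800, sweet potato $0.4500.
With no serving limits, use only chickpeas: 24 g / 10 g = 2.4 servings × $0.60 = $1.44.

$1.44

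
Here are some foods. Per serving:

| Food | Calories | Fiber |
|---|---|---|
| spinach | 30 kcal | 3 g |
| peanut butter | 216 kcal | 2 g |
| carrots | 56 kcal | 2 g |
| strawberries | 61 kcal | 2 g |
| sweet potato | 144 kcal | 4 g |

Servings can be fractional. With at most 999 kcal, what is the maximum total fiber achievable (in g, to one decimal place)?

99.9 g

Fiber per kcal: spinach 0.1, carrots 0.03571, strawberries 0.03279, sweet potato 0.02778, peanut butter 0.009259.
With no serving limits, spend the whole calories allowance on spinach: 999 kcal / 30 kcal × 3 g = 99.9 g.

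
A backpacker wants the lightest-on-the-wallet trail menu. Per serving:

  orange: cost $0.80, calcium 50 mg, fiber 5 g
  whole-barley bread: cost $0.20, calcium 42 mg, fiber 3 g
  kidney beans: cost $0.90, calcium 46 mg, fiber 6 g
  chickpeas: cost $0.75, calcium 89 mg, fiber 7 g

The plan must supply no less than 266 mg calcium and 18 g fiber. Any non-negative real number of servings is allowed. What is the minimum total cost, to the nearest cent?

Compare the cost at each extreme point of the feasible region.
orange only: max(266/50, 18/5) = 5.32 servings → $4.26.
whole-barley bread only: max(266/42, 18/3) = 6.333 servings → $1.27.
kidney beans only: max(266/46, 18/6) = 5.783 servings → $5.20.
chickpeas only: max(266/89, 18/7) = 2.989 servings → $2.24.
orange + whole-barley bread: the both-tight solution has a negative serving — not a feasible corner.
orange + kidney beans with both targets exact would need a negative amount; discard.
orange + chickpeas: the both-tight solution has a negative serving — not a feasible corner.
whole-barley bread + kidney beans: intersection lies outside the first quadrant.
whole-barley bread + chickpeas with both targets exact would need a negative amount; discard.
kidney beans + chickpeas: the both-tight solution has a negative serving — not a feasible corner.
The minimum over all feasible corners is $1.27.

$1.27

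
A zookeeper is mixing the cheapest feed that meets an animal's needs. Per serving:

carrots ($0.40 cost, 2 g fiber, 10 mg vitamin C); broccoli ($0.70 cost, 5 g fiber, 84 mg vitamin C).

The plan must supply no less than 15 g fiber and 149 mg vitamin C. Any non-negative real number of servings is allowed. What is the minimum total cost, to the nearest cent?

$2.10

Minimising a linear cost over {fiber ≥ 15, vitamin C ≥ 149, servings ≥ 0} — the optimum is at a vertex, using one or two foods.
carrots only: max(15/2, 149/10) = 14.9 servings → $5.96.
broccoli only: max(15/5, 149/84) = 3 servings → $2.10.
carrots + broccoli with both tight: 4.364 servings and 1.254 servings → $2.62.
So the least-cost plan costs $2.10.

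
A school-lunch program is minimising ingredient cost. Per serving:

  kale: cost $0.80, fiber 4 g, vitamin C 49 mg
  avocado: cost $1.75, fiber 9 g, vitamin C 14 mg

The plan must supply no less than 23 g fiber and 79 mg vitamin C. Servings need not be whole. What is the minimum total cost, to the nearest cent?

$4.49

At the optimum either one food covers both requirements or two foods hit both targets exactly; no other combination can be cheaper.
kale only: max(23/4, 79/49) = 5.75 servings → $4.60.
avocado only: max(23/9, 79/14) = 5.643 servings → $9.88.
kale + avocado with both tight: 1.01 servings and 2.106 servings → $4.49.
So the least-cost plan costs $4.49.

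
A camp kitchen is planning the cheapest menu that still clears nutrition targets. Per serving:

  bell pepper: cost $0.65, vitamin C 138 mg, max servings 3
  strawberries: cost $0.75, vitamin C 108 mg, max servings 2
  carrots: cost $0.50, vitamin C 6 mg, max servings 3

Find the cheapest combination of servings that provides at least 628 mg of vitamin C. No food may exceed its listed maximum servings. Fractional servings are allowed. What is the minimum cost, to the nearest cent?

Cost per mg of vitamin C: bell pepper $0.0047, strawberries $0.0069, carrots $0.0833.
Take 3 servings of bell pepper: +414.0 mg vitamin C for $1.95 (total $1.95, still need 214.0 mg).
Take 1.981 servings of strawberries: +214.0 mg vitamin C for $1.49 (total $3.44, still need 0.0 mg).
Greedy by cheapest-per-mg is optimal for a single linear constraint, so the minimum cost is $3.44.

$3.44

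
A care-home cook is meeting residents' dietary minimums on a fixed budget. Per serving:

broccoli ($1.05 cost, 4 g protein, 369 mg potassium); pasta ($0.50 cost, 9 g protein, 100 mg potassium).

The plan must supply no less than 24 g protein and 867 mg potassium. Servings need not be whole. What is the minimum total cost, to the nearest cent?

$2.86

Two binding constraints pin down two serving amounts, so the optimal mix uses at most two foods. The candidates are each food alone (scaled to the tighter of protein/potassium) and each pair with both constraints tight.
broccoli only: max(24/4, 867/369) = 6 servings → $6.30.
pasta only: max(24/9, 867/100) = 8.67 servings → $4.33.
broccoli + pasta with both tight: 1.85 servings and 1.845 servings → $2.86.
Cheapest feasible corner: $2.86.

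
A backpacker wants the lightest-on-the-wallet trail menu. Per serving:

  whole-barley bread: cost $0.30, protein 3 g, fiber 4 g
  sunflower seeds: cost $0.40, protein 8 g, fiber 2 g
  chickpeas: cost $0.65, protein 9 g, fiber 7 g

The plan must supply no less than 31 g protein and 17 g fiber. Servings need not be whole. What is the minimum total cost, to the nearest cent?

$1.94

The cheapest plan sits at a corner of the feasible region — with two constraints it uses at most two foods.
whole-barley bread only: max(31/3, 17/4) = 10.33 servings → $3.10.
sunflower seeds only: max(31/8, 17/2) = 8.5 servings → $3.40.
chickpeas only: max(31/9, 17/7) = 3.444 servings → $2.24.
whole-barley bread + sunflower seeds with both tight: 2.846 servings and 2.808 servings → $1.98.
whole-barley bread + chickpeas: the both-tight solution has a negative serving — not a feasible corner.
sunflower seeds + chickpeas with both tight: 1.684 servings and 1.947 servings → $1.94.
So the least-cost plan costs $1.94.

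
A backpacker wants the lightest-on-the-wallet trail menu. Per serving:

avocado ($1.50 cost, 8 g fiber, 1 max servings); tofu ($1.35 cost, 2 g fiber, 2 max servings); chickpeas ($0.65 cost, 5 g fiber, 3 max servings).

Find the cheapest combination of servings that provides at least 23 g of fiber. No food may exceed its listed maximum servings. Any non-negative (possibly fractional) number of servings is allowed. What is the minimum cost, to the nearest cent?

$3.45

Cost per g of fiber: chickpeas $0.1300, avocado $0.1875, tofu $0.6750.
Take 3 servings of chickpeas: +15.0 g fiber for $1.95 (total $1.95, still need 8.0 g).
Take 1 serving of avocado: +8.0 g fiber for $1.50 (total $3.45, still need 0.0 g).
Filling from the cheapest source first is optimal under one linear minimum: $3.45.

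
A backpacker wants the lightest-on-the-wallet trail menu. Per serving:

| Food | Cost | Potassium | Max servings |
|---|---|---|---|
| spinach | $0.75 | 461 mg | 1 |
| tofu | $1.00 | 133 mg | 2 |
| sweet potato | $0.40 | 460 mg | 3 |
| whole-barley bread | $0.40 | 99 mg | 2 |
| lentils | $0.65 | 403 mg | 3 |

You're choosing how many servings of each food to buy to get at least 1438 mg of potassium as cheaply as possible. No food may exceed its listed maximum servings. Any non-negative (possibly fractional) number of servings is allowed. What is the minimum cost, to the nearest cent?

Cost per mg of potassium: sweet potato $0.0009, lentils $0.0016, spinach $0.0016, whole-barley bread $0.0040, tofu $0.0075.
Take 3 servings of sweet potato: +1380.0 mg potassium for $1.20 (total $1.20, still need 58.0 mg).
Take 0.1439 servings of lentils: +58.0 mg potassium for $0.09 (total $1.29, still need 0.0 mg).
Greedy by cheapest-per-mg is optimal for a single linear constraint, so the minimum cost is $1.29.

$1.29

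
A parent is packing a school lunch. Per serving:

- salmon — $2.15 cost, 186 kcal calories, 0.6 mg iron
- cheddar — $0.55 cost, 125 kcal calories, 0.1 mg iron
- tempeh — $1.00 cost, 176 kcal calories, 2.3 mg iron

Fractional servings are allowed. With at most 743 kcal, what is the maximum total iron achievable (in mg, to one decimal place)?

9.7 mg

Iron per kcal: tempeh 0.01307, salmon 0.003226, cheddar 0.0008.
With no serving limits, spend the whole calories allowance on tempeh: 743 kcal / 176 kcal × 2.3 mg = 9.7 mg.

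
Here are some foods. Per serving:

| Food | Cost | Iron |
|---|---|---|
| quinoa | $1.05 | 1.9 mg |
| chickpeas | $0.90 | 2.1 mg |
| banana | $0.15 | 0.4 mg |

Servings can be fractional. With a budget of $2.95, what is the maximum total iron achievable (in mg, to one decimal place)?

7.9 mg

Iron per dollar: banana 2.667, chickpeas 2.333, quinoa 1.81.
With no serving limits, spend the whole cost allowance on banana: $2.95 / $0.15 × 0.4 mg = 7.9 mg.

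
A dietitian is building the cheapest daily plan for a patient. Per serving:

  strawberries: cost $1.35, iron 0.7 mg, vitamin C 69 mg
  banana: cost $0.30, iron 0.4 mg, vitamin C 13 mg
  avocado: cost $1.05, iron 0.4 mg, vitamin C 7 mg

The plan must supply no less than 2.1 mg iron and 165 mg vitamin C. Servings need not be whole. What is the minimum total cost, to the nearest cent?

$3.30

strawberries only: max(2.1/0.7, 165/69) = 3 servings → $4.05.
banana only: max(2.1/0.4, 165/13) = 12.69 servings → $3.81.
avocado only: max(2.1/0.4, 165/7) = 23.57 servings → $24.75.
strawberries + banana with both tight: 2.092 servings and 1.589 servings → $3.30.
strawberries + avocado with both tight: 2.26 servings and 1.295 servings → $4.41.
banana + avocado with both targets exact would need a negative amount; discard.
Cheapest feasible corner: $3.30.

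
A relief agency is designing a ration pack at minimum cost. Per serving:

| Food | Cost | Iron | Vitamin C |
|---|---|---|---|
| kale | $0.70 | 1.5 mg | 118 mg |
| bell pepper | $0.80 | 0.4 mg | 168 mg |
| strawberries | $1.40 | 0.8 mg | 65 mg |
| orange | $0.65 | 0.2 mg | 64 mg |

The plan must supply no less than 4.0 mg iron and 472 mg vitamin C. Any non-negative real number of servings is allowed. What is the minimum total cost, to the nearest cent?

For a min-cost LP with two ≥-constraints, a basic feasible solution has at most two positive variables.
kale only: max(4.0/1.5, 472/118) = 4 servings → $2.80.
bell pepper only: max(4.0/0.4, 472/168) = 10 servings → $8.00.
strawberries only: max(4.0/0.8, 472/65) = 7.262 servings → $10.17.
orange only: max(4.0/0.2, 472/64) = 20 servings → $13.00.
kale + bell pepper with both tight: 2.359 servings and 1.152 servings → $2.57.
kale + strawberries: intersection lies outside the first quadrant.
kale + orange with both tight: 2.232 servings and 3.26 servings → $3.68.
bell pepper + strawberries with both tight: 1.085 servings and 4.458 servings → $7.11.
bell pepper + orange with both targets exact would need a negative amount; discard.
strawberries + orange with both tight: 4.23 servings and 3.079 servings → $7.92.
Cheapest feasible corner: $2.57.

$2.57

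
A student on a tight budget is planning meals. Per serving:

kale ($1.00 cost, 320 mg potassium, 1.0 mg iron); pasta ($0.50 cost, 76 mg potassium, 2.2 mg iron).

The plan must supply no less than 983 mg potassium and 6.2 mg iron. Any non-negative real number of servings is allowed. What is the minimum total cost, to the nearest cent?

$3.49

Two binding constraints pin down two serving amounts, so the optimal mix uses at most two foods. The candidates are each food alone (scaled to the tighter of potassium/iron) and each pair with both constraints tight.
kale only: max(983/320, 6.2/1.0) = 6.2 servings → $6.20.
pasta only: max(983/76, 6.2/2.2) = 12.93 servings → $6.47.
kale + pasta with both tight: 2.693 servings and 1.594 servings → $3.49.
Cheapest feasible corner: $3.49.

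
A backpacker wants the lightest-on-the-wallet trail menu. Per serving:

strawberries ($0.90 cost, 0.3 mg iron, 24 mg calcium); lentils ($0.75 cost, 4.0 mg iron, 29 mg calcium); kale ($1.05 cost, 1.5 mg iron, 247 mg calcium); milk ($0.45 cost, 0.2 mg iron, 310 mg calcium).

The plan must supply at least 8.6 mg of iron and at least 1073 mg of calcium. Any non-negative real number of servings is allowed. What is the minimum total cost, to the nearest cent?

$2.96

This is a tiny linear program; its minimum lies at a vertex of the feasible set. List the vertices and price them.
strawberries only: max(8.6/0.3, 1073/24) = 44.71 servings → $40.24.
lentils only: max(8.6/4.0, 1073/29) = 37 servings → $27.75.
kale only: max(8.6/1.5, 1073/247) = 5.733 servings → $6.02.
milk only: max(8.6/0.2, 1073/310) = 43 servings → $19.35.
strawberries + lentils: intersection lies outside the first quadrant.
strawberries + kale with both tight: 13.51 servings and 3.031 servings → $15.34.
strawberries + milk with both tight: 27.79 servings and 1.31 servings → $25.60.
lentils + kale with both tight: 0.5449 servings and 4.28 servings → $4.90.
lentils + milk with both tight: 1.986 servings and 3.275 servings → $2.96.
kale + milk: intersection lies outside the first quadrant.
So the least-cost plan costs $2.96.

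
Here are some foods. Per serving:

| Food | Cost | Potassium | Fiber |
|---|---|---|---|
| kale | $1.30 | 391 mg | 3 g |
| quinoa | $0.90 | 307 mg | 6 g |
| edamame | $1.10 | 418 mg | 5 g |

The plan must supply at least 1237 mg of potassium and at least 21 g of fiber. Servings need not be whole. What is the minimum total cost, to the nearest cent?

Compare the cost at each extreme point of the feasible region.
kale only: max(1237/391, 21/3) = 7 servings → $9.10.
quinoa only: max(1237/307, 21/6) = 4.029 servings → $3.63.
edamame only: max(1237/418, 21/5) = 4.2 servings → $4.62.
kale + quinoa with both tight: 0.6842 servings and 3.158 servings → $3.73.
kale + edamame: intersection lies outside the first quadrant.
quinoa + edamame with both tight: 2.665 servings and 1.002 servings → $3.50.
So the least-cost plan costs $3.50.

$3.50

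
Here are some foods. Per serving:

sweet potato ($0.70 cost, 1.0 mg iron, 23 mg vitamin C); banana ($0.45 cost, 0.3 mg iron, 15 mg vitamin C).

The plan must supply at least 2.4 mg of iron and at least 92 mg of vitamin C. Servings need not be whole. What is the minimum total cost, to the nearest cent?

sweet potato only: max(2.4/1.0, 92/23) = 4 servings → $2.80.
banana only: max(2.4/0.3, 92/15) = 8 servings → $3.60.
sweet potato + banana with both tight: 1.037 servings and 4.543 servings → $2.77.
Cheapest feasible corner: $2.77.

$2.77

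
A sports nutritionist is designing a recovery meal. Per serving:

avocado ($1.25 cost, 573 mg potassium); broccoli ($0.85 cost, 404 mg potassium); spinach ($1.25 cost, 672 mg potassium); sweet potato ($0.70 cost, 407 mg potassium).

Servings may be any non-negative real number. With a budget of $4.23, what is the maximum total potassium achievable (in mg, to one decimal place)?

Potassium per dollar: sweet potato 581.4, spinach 537.6, broccoli 475.3, avocado 458.4.
With no serving limits, spend the whole cost allowance on sweet potato: $4.23 / $0.70 × 407 mg = 2459.4 mg.

2459.4 mg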